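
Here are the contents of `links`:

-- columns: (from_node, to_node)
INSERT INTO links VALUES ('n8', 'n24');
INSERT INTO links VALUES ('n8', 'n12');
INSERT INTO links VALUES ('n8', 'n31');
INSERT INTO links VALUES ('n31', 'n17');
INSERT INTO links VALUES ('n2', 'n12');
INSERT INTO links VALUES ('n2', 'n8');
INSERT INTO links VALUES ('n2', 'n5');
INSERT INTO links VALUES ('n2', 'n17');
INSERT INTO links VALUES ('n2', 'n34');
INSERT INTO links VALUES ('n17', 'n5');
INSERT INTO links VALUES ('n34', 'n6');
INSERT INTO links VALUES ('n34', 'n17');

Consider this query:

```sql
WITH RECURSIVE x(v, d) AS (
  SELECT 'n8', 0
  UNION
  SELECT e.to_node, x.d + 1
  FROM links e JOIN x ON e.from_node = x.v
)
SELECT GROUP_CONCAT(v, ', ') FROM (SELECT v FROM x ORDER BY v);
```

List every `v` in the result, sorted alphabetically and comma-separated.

n12, n17, n24, n31, n5, n8

Base: (n8, d=0).
Iteration 1: edges from {n8} -> (n12, d=1), (n24, d=1), (n31, d=1).
Iteration 2: edges from {n12,n24,n31} -> (n17, d=2).
Iteration 3: edges from {n17} -> (n5, d=3).
Iteration 4: no outgoing edges from {n5}; recursion stops.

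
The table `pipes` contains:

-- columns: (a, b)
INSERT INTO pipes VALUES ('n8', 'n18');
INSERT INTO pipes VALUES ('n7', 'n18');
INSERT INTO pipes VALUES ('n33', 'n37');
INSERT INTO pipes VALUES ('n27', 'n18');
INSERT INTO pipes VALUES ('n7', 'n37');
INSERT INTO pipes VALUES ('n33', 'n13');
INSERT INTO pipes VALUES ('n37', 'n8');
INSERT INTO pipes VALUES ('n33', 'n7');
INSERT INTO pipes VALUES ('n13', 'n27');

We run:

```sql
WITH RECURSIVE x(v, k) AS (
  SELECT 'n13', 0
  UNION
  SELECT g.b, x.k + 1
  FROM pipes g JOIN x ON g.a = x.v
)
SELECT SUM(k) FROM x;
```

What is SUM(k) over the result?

Base: (n13, k=0).
Iteration 1: edges from {n13} -> (n27, k=1).
Iteration 2: edges from {n27} -> (n18, k=2).
Iteration 3: no outgoing edges from {n18}; recursion stops.
SUM(k) = 0 + 1 + 2 = 3.

3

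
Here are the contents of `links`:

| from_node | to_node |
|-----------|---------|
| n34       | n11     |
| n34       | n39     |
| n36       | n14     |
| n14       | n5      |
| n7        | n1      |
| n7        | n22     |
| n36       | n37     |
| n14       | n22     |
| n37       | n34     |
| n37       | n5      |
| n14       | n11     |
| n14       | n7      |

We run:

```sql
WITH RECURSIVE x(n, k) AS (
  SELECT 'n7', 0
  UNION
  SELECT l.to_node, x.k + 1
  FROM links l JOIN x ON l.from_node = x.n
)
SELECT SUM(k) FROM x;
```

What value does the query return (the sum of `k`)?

Base: (n7, k=0).
Iteration 1: edges from {n7} -> (n1, k=1), (n22, k=1).
Iteration 2: no outgoing edges from {n1,n22}; recursion stops.
SUM(k) = 0 + 1 + 1 = 2.

2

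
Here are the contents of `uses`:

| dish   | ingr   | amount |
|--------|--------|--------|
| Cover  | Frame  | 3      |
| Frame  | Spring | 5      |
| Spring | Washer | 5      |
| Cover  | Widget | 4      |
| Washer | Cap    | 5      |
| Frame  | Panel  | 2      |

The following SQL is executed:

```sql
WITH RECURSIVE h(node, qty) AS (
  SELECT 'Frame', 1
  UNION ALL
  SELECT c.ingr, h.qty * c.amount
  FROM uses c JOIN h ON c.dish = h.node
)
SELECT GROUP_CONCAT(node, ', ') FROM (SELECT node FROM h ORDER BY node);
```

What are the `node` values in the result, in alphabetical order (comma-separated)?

Cap, Frame, Panel, Spring, Washer

Base: (Frame, qty=1).
Iteration 1: components of {Frame} -> Panel = 1*2 = 2, Spring = 1*5 = 5.
Iteration 2: components of {Panel,Spring} -> Washer = 5*5 = 25.
Iteration 3: components of {Washer} -> Cap = 25*5 = 125.
Iteration 4: no further components; recursion stops.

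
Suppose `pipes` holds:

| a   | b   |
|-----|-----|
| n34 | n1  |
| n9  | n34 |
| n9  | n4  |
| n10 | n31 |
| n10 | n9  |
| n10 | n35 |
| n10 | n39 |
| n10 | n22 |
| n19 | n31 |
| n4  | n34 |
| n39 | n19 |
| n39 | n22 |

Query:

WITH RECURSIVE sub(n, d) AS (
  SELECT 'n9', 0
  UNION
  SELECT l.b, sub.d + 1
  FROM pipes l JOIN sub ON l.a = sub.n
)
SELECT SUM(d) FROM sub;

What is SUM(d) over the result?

Base: (n9, d=0).
Iteration 1: edges from {n9} -> (n34, d=1), (n4, d=1).
Iteration 2: edges from {n34,n4} -> (n1, d=2), (n34, d=2).
Iteration 3: edges from {n1,n34} -> (n1, d=3).
Iteration 4: no outgoing edges from {n1}; recursion stops.
SUM(d) = 0 + 1 + 1 + 2 + 2 + 3 = 9.

9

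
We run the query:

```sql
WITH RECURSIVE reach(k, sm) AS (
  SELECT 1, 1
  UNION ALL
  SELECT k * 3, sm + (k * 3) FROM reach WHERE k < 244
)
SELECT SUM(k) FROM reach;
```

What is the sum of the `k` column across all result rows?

Base: k=1, sm=1.
Iteration 1: 1 < 244 holds -> k = 1 * 3 = 3, sm = 1 + 3 = 4.
Iteration 2: 3 < 244 holds -> k = 3 * 3 = 9, sm = 4 + 9 = 13.
Iteration 3: 9 < 244 holds -> k = 9 * 3 = 27, sm = 13 + 27 = 40.
Iteration 4: 27 < 244 holds -> k = 27 * 3 = 81, sm = 40 + 81 = 121.
Iteration 5: 81 < 244 holds -> k = 81 * 3 = 243, sm = 121 + 243 = 364.
Iteration 6: 243 < 244 holds -> k = 243 * 3 = 729, sm = 364 + 729 = 1093.
Iteration 7: 729 < 244 fails; recursion stops.
SUM(k) = 1 + 3 + 9 + 27 + 81 + 243 + 729 = 1093.

1093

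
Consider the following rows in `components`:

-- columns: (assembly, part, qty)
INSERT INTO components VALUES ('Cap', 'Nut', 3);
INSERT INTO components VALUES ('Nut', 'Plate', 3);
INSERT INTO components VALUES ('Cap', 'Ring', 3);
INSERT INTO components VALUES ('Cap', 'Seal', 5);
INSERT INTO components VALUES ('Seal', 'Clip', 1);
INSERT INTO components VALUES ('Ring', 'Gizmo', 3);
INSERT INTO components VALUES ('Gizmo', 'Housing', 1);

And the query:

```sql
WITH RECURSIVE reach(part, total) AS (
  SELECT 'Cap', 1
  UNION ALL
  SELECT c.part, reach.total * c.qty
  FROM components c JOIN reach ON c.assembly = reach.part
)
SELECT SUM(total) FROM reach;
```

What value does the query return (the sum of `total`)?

44

Base: (Cap, total=1).
Iteration 1: components of {Cap} -> Nut = 1*3 = 3, Ring = 1*3 = 3, Seal = 1*5 = 5.
Iteration 2: components of {Nut,Ring,Seal} -> Clip = 5*1 = 5, Gizmo = 3*3 = 9, Plate = 3*3 = 9.
Iteration 3: components of {Clip,Gizmo,Plate} -> Housing = 9*1 = 9.
Iteration 4: no further components; recursion stops.
SUM(total) = 1 + 3 + 3 + 5 + 9 + 9 + 5 + 9 = 44.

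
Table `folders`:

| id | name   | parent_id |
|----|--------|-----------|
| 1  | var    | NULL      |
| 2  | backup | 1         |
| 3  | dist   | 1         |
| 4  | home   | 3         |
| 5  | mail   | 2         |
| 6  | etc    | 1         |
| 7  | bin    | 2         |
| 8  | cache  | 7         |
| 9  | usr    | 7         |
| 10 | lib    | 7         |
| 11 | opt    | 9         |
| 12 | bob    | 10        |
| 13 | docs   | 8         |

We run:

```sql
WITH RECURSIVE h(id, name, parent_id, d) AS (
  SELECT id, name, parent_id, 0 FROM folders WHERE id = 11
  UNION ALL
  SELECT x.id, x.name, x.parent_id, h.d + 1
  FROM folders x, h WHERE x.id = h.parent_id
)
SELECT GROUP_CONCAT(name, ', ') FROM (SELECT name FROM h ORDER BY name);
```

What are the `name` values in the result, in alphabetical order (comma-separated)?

backup, bin, opt, usr, var

Base: id=11 (opt), parent_id=9, d 0.
Iteration 1: join on id=9 -> usr (id 9, parent_id=7, d 1).
Iteration 2: join on id=7 -> bin (id 7, parent_id=2, d 2).
Iteration 3: join on id=2 -> backup (id 2, parent_id=1, d 3).
Iteration 4: join on id=1 -> var (id 1, parent_id=NULL, d 4).
Iteration 5: parent_id is NULL; no match; recursion stops.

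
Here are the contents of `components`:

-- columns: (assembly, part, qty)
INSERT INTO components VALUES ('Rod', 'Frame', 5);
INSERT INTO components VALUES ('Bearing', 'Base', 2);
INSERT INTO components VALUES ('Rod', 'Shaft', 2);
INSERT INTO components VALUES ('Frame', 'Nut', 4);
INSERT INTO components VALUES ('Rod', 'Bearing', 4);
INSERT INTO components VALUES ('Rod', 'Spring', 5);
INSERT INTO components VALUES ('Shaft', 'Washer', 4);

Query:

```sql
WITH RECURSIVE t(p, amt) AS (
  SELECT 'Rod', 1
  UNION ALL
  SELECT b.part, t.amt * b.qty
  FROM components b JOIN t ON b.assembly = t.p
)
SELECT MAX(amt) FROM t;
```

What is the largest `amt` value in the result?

Base: (Rod, amt=1).
Iteration 1: components of {Rod} -> Bearing = 1*4 = 4, Frame = 1*5 = 5, Shaft = 1*2 = 2, Spring = 1*5 = 5.
Iteration 2: components of {Bearing,Frame,Shaft,Spring} -> Base = 4*2 = 8, Nut = 5*4 = 20, Washer = 2*4 = 8.
Iteration 3: no further components; recursion stops.
amt values: 1, 2, 5, 5, 4, 8, 20, 8; the maximum is 20.

20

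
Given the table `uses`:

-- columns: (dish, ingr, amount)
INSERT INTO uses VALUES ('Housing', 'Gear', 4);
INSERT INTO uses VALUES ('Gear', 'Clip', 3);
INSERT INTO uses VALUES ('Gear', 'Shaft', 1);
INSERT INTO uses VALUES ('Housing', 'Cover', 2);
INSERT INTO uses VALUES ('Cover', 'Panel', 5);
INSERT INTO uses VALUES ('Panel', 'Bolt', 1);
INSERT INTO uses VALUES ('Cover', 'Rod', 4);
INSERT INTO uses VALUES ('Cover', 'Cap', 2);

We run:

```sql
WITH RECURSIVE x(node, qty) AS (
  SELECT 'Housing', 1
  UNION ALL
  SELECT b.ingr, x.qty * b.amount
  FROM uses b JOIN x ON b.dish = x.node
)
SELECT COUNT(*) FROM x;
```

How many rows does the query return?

9

Base: (Housing, qty=1).
Iteration 1: components of {Housing} -> Cover = 1*2 = 2, Gear = 1*4 = 4.
Iteration 2: components of {Cover,Gear} -> Cap = 2*2 = 4, Clip = 4*3 = 12, Panel = 2*5 = 10, Rod = 2*4 = 8, Shaft = 4*1 = 4.
Iteration 3: components of {Cap,Clip,Panel,Rod,Shaft} -> Bolt = 10*1 = 10.
Iteration 4: no further components; recursion stops.
Total rows emitted: 9.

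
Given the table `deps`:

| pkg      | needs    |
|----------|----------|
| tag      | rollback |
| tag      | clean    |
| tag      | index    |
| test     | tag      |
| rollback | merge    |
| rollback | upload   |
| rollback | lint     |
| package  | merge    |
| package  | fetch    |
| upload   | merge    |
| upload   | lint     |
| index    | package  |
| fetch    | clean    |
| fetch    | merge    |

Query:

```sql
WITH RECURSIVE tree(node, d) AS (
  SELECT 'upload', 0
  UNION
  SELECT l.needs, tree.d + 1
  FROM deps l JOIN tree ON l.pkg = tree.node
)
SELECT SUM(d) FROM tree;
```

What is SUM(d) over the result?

2

Base: (upload, d=0).
Iteration 1: edges from {upload} -> (lint, d=1), (merge, d=1).
Iteration 2: no outgoing edges from {lint,merge}; recursion stops.
SUM(d) = 0 + 1 + 1 = 2.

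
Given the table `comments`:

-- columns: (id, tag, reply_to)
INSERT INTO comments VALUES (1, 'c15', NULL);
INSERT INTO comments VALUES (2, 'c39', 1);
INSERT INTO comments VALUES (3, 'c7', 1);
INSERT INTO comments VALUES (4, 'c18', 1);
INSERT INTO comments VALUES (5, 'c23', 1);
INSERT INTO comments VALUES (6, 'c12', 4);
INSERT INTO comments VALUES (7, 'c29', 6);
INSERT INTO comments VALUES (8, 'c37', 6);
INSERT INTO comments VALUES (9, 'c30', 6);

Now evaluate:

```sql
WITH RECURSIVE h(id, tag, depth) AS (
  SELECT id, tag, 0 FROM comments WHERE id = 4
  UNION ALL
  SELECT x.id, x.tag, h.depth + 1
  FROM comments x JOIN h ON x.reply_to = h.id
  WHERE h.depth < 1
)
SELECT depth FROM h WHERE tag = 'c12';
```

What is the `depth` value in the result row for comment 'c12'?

Base: id=4 (c18) at depth 0.
Iteration 1: rows with reply_to in {4} -> c12 (id 6, depth 1).
Iteration 2: depth < 1 fails for all current rows; recursion stops.

1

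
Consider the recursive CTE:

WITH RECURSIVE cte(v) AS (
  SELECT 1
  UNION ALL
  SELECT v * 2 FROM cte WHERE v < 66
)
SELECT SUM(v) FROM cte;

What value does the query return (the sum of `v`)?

Base: v=1.
Iteration 1: 1 < 66 holds -> v = 1 * 2 = 2.
Iteration 2: 2 < 66 holds -> v = 2 * 2 = 4.
Iteration 3: 4 < 66 holds -> v = 4 * 2 = 8.
Iteration 4: 8 < 66 holds -> v = 8 * 2 = 16.
Iteration 5: 16 < 66 holds -> v = 16 * 2 = 32.
Iteration 6: 32 < 66 holds -> v = 32 * 2 = 64.
Iteration 7: 64 < 66 holds -> v = 64 * 2 = 128.
Iteration 8: 128 < 66 fails; recursion stops.
SUM(v) = 1 + 2 + 4 + 8 + 16 + 32 + 64 + 128 = 255.

255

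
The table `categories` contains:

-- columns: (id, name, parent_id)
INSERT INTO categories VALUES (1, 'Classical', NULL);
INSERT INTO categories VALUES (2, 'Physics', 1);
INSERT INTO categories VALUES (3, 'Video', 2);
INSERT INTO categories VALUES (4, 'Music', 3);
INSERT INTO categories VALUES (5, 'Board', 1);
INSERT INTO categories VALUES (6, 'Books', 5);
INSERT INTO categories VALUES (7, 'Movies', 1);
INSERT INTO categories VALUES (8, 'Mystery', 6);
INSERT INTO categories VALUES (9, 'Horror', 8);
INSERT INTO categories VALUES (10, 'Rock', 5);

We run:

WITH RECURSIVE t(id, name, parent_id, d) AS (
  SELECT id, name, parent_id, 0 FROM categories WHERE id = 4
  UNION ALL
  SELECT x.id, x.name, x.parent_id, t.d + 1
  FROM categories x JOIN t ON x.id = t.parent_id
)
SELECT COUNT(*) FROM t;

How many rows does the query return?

Base: id=4 (Music), parent_id=3, d 0.
Iteration 1: join on id=3 -> Video (id 3, parent_id=2, d 1).
Iteration 2: join on id=2 -> Physics (id 2, parent_id=1, d 2).
Iteration 3: join on id=1 -> Classical (id 1, parent_id=NULL, d 3).
Iteration 4: parent_id is NULL; no match; recursion stops.
Total rows emitted: 4.

4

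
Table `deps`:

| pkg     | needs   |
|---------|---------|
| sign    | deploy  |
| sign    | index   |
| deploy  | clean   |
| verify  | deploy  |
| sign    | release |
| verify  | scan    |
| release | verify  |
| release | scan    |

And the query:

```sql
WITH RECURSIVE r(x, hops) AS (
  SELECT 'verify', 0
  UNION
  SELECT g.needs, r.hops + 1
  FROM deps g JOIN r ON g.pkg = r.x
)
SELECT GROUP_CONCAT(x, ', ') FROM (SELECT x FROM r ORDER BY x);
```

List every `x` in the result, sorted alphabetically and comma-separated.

Base: (verify, hops=0).
Iteration 1: edges from {verify} -> (deploy, hops=1), (scan, hops=1).
Iteration 2: edges from {deploy,scan} -> (clean, hops=2).
Iteration 3: no outgoing edges from {clean}; recursion stops.

clean, deploy, scan, verify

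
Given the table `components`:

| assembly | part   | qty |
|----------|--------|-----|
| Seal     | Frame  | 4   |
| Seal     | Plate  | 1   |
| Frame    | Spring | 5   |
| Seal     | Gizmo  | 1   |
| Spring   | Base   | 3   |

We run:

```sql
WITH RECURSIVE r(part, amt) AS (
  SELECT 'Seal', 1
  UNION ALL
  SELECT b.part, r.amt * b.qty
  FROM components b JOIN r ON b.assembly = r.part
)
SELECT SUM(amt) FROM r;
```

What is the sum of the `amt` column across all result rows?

Base: (Seal, amt=1).
Iteration 1: components of {Seal} -> Frame = 1*4 = 4, Gizmo = 1*1 = 1, Plate = 1*1 = 1.
Iteration 2: components of {Frame,Gizmo,Plate} -> Spring = 4*5 = 20.
Iteration 3: components of {Spring} -> Base = 20*3 = 60.
Iteration 4: no further components; recursion stops.
SUM(amt) = 1 + 4 + 1 + 1 + 20 + 60 = 87.

87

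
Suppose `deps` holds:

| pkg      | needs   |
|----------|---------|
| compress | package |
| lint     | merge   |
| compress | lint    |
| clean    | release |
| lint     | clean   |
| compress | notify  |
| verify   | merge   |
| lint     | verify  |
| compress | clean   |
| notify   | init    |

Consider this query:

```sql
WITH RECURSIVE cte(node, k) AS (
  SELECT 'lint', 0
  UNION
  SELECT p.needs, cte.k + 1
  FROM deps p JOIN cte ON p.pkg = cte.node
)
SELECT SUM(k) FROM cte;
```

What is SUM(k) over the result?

Base: (lint, k=0).
Iteration 1: edges from {lint} -> (clean, k=1), (merge, k=1), (verify, k=1).
Iteration 2: edges from {clean,merge,verify} -> (merge, k=2), (release, k=2).
Iteration 3: no outgoing edges from {merge,release}; recursion stops.
SUM(k) = 0 + 1 + 1 + 1 + 2 + 2 = 7.

7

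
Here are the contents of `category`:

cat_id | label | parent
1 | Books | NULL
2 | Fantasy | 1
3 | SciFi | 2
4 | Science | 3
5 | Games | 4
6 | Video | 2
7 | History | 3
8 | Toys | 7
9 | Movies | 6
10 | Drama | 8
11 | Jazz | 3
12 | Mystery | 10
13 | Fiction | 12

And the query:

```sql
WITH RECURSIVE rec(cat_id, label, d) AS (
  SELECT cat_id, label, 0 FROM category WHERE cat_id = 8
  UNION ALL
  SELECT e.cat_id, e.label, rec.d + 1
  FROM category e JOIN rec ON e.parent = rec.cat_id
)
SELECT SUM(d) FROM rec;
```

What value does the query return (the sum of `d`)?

Base: cat_id=8 (Toys) at d 0.
Iteration 1: rows with parent in {8} -> Drama (id 10, d 1).
Iteration 2: rows with parent in {10} -> Mystery (id 12, d 2).
Iteration 3: rows with parent in {12} -> Fiction (id 13, d 3).
Iteration 4: no rows with parent in {13}; recursion stops.
SUM(d) = 0 + 1 + 2 + 3 = 6.

6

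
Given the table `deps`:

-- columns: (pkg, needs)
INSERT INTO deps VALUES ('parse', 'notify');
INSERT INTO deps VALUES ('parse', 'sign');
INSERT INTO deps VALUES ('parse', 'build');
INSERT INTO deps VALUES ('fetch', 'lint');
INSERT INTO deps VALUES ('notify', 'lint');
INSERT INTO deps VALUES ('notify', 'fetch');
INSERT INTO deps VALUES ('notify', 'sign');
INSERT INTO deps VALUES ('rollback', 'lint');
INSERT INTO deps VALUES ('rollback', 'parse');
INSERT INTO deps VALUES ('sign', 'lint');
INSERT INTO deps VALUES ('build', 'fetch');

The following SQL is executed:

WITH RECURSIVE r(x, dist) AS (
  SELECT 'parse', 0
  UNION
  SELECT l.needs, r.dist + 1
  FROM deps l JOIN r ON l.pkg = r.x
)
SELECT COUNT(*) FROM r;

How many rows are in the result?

8

Base: (parse, dist=0).
Iteration 1: edges from {parse} -> (build, dist=1), (notify, dist=1), (sign, dist=1).
Iteration 2: edges from {build,notify,sign} -> (fetch, dist=2), (lint, dist=2), (sign, dist=2). [UNION drops 2 duplicate row(s)]
Iteration 3: edges from {fetch,lint,sign} -> (lint, dist=3). [UNION drops 1 duplicate row(s)]
Iteration 4: no outgoing edges from {lint}; recursion stops.
Total rows emitted: 8.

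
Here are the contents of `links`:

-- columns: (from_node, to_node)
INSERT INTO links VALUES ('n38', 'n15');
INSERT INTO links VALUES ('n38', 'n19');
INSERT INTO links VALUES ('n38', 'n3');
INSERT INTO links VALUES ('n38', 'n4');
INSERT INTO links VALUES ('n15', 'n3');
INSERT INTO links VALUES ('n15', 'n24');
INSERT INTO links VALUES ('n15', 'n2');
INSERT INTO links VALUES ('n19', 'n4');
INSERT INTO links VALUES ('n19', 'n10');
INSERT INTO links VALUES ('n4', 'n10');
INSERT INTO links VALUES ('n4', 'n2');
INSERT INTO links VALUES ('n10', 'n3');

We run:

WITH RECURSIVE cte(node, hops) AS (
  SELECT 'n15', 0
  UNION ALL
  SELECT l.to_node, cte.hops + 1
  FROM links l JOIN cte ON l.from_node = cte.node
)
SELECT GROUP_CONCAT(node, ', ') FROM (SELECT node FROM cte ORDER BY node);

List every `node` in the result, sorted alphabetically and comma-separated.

Base: (n15, hops=0).
Iteration 1: edges from {n15} -> (n2, hops=1), (n24, hops=1), (n3, hops=1).
Iteration 2: no outgoing edges from {n2,n24,n3}; recursion stops.

n15, n2, n24, n3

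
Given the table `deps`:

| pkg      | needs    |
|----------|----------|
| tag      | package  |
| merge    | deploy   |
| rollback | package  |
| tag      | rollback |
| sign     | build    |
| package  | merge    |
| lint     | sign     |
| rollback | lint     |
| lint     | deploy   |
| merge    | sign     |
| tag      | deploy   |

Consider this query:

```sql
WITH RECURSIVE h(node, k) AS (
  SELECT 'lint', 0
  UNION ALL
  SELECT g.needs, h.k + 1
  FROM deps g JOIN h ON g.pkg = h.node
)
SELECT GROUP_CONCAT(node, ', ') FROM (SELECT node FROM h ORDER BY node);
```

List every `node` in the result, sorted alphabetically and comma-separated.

build, deploy, lint, sign

Base: (lint, k=0).
Iteration 1: edges from {lint} -> (deploy, k=1), (sign, k=1).
Iteration 2: edges from {deploy,sign} -> (build, k=2).
Iteration 3: no outgoing edges from {build}; recursion stops.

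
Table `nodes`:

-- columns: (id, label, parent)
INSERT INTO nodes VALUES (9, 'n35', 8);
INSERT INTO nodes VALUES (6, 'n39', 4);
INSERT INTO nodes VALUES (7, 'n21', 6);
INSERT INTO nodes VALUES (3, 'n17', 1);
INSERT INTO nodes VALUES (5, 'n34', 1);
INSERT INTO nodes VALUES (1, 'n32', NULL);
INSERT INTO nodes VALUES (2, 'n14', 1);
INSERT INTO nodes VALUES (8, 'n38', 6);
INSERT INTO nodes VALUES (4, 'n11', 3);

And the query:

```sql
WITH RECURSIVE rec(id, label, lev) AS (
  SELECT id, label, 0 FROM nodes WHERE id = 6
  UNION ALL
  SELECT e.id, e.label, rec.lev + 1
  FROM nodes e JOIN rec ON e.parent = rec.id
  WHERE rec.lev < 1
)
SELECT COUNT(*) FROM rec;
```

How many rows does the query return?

Base: id=6 (n39) at lev 0.
Iteration 1: rows with parent in {6} -> n21 (id 7, lev 1), n38 (id 8, lev 1).
Iteration 2: lev < 1 fails for all current rows; recursion stops.
Total rows emitted: 3.

3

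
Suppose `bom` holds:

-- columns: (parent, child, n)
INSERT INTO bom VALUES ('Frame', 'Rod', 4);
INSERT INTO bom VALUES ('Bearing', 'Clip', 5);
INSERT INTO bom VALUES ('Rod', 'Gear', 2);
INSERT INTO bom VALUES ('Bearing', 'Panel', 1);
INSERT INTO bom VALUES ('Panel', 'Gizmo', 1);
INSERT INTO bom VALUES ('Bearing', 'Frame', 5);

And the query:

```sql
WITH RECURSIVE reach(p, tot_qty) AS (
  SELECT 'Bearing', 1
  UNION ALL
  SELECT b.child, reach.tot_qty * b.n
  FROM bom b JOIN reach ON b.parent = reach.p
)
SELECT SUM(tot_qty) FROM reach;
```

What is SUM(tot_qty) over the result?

Base: (Bearing, tot_qty=1).
Iteration 1: components of {Bearing} -> Clip = 1*5 = 5, Frame = 1*5 = 5, Panel = 1*1 = 1.
Iteration 2: components of {Clip,Frame,Panel} -> Gizmo = 1*1 = 1, Rod = 5*4 = 20.
Iteration 3: components of {Gizmo,Rod} -> Gear = 20*2 = 40.
Iteration 4: no further components; recursion stops.
SUM(tot_qty) = 1 + 1 + 5 + 5 + 1 + 20 + 40 = 73.

73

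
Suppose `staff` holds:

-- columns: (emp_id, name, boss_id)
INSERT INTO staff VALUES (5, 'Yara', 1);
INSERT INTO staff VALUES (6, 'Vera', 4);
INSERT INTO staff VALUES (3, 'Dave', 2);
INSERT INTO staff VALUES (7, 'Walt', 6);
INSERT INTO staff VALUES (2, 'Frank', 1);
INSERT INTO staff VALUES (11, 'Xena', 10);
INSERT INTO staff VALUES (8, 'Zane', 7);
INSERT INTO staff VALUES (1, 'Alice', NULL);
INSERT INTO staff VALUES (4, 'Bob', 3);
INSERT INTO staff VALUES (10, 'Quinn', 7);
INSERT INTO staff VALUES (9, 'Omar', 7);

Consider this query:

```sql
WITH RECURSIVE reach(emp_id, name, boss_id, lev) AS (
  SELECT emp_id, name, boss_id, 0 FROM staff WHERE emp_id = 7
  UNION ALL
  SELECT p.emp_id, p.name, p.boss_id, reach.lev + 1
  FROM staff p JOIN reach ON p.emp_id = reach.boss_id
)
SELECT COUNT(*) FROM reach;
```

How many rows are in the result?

Base: emp_id=7 (Walt), boss_id=6, lev 0.
Iteration 1: join on emp_id=6 -> Vera (id 6, boss_id=4, lev 1).
Iteration 2: join on emp_id=4 -> Bob (id 4, boss_id=3, lev 2).
Iteration 3: join on emp_id=3 -> Dave (id 3, boss_id=2, lev 3).
Iteration 4: join on emp_id=2 -> Frank (id 2, boss_id=1, lev 4).
Iteration 5: join on emp_id=1 -> Alice (id 1, boss_id=NULL, lev 5).
Iteration 6: boss_id is NULL; no match; recursion stops.
Total rows emitted: 6.

6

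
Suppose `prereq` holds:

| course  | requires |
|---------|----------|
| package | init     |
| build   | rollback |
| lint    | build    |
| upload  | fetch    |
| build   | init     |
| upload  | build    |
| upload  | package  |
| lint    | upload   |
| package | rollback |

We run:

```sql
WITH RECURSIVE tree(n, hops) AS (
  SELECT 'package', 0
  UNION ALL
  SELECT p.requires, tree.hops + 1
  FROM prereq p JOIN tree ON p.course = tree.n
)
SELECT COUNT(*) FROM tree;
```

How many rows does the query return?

Base: (package, hops=0).
Iteration 1: edges from {package} -> (init, hops=1), (rollback, hops=1).
Iteration 2: no outgoing edges from {init,rollback}; recursion stops.
Total rows emitted: 3.

3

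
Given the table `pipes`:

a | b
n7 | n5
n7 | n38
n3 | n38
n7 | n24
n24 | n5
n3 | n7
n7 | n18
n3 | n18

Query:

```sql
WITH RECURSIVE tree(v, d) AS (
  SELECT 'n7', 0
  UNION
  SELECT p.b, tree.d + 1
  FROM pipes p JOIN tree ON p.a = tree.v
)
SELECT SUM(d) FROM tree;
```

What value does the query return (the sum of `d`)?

6

Base: (n7, d=0).
Iteration 1: edges from {n7} -> (n18, d=1), (n24, d=1), (n38, d=1), (n5, d=1).
Iteration 2: edges from {n18,n24,n38,n5} -> (n5, d=2).
Iteration 3: no outgoing edges from {n5}; recursion stops.
SUM(d) = 0 + 1 + 1 + 1 + 1 + 2 = 6.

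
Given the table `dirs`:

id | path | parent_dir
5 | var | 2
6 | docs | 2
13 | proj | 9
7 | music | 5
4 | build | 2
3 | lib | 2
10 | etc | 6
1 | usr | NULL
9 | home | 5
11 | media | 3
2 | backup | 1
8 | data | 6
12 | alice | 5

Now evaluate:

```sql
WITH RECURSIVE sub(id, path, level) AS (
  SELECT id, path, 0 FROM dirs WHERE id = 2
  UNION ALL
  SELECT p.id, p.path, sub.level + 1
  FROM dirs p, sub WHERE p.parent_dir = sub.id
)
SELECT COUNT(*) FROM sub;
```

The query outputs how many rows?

12

Base: id=2 (backup) at level 0.
Iteration 1: rows with parent_dir in {2} -> lib (id 3, level 1), build (id 4, level 1), var (id 5, level 1), docs (id 6, level 1).
Iteration 2: rows with parent_dir in {3,4,5,6} -> music (id 7, level 2), data (id 8, level 2), home (id 9, level 2), etc (id 10, level 2), media (id 11, level 2), alice (id 12, level 2).
Iteration 3: rows with parent_dir in {7,8,9,10,11,12} -> proj (id 13, level 3).
Iteration 4: no rows with parent_dir in {13}; recursion stops.
Total rows emitted: 12.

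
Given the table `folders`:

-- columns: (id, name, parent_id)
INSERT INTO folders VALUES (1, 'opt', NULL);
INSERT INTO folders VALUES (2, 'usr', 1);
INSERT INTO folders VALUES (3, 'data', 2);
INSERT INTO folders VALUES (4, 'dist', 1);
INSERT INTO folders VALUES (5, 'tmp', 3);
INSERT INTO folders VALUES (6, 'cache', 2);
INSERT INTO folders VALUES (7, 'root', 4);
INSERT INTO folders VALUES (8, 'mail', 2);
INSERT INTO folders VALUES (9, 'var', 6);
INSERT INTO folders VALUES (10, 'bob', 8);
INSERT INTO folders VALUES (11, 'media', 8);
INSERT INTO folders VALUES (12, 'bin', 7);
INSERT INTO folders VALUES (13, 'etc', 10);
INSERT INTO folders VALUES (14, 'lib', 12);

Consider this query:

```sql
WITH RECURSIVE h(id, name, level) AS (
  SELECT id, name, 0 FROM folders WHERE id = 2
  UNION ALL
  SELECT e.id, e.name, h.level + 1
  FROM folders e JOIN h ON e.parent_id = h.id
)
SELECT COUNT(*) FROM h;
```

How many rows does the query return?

Base: id=2 (usr) at level 0.
Iteration 1: rows with parent_id in {2} -> data (id 3, level 1), cache (id 6, level 1), mail (id 8, level 1).
Iteration 2: rows with parent_id in {3,6,8} -> tmp (id 5, level 2), var (id 9, level 2), bob (id 10, level 2), media (id 11, level 2).
Iteration 3: rows with parent_id in {5,9,10,11} -> etc (id 13, level 3).
Iteration 4: no rows with parent_id in {13}; recursion stops.
Total rows emitted: 9.

9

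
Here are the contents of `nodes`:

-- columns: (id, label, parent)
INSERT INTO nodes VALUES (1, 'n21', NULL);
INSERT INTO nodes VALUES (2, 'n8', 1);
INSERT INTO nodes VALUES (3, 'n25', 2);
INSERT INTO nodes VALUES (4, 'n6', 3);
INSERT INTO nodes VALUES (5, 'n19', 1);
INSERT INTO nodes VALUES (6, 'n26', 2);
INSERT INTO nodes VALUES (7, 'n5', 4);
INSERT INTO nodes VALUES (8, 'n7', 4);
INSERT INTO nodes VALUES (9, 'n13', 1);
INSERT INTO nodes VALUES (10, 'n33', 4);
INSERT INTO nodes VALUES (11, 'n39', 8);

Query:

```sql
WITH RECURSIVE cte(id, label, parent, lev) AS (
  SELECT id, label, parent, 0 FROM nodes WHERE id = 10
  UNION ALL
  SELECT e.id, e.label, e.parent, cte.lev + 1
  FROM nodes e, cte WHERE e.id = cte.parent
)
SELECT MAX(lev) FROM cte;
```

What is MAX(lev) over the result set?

Base: id=10 (n33), parent=4, lev 0.
Iteration 1: join on id=4 -> n6 (id 4, parent=3, lev 1).
Iteration 2: join on id=3 -> n25 (id 3, parent=2, lev 2).
Iteration 3: join on id=2 -> n8 (id 2, parent=1, lev 3).
Iteration 4: join on id=1 -> n21 (id 1, parent=NULL, lev 4).
Iteration 5: parent is NULL; no match; recursion stops.
lev values: 0, 1, 2, 3, 4; the maximum is 4.

4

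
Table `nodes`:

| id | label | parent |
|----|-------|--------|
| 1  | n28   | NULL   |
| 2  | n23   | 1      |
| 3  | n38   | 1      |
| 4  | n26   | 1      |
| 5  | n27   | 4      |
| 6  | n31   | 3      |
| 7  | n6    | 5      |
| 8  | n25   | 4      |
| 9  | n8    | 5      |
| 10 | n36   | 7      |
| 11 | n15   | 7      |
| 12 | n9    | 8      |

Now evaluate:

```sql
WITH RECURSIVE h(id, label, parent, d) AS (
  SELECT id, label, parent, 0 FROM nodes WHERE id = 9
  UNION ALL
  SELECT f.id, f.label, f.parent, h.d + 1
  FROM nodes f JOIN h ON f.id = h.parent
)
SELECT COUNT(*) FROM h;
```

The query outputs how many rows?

4

Base: id=9 (n8), parent=5, d 0.
Iteration 1: join on id=5 -> n27 (id 5, parent=4, d 1).
Iteration 2: join on id=4 -> n26 (id 4, parent=1, d 2).
Iteration 3: join on id=1 -> n28 (id 1, parent=NULL, d 3).
Iteration 4: parent is NULL; no match; recursion stops.
Total rows emitted: 4.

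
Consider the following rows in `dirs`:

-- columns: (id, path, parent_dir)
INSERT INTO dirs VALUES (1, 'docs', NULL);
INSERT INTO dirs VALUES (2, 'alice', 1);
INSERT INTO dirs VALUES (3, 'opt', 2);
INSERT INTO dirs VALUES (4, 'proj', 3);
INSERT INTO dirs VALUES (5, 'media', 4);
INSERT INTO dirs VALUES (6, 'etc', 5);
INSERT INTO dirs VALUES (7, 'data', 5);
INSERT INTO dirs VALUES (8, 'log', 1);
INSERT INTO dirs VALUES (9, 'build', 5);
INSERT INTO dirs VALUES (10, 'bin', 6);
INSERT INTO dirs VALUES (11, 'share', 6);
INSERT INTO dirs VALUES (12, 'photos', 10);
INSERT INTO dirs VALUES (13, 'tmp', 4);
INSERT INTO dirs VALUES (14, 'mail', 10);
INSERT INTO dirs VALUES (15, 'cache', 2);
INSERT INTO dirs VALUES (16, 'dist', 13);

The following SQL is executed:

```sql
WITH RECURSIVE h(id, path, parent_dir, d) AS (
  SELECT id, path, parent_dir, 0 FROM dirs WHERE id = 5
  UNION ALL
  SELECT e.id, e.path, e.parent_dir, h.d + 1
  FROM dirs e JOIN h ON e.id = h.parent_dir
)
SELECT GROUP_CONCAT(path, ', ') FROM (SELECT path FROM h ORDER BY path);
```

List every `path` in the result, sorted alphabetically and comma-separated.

alice, docs, media, opt, proj

Base: id=5 (media), parent_dir=4, d 0.
Iteration 1: join on id=4 -> proj (id 4, parent_dir=3, d 1).
Iteration 2: join on id=3 -> opt (id 3, parent_dir=2, d 2).
Iteration 3: join on id=2 -> alice (id 2, parent_dir=1, d 3).
Iteration 4: join on id=1 -> docs (id 1, parent_dir=NULL, d 4).
Iteration 5: parent_dir is NULL; no match; recursion stops.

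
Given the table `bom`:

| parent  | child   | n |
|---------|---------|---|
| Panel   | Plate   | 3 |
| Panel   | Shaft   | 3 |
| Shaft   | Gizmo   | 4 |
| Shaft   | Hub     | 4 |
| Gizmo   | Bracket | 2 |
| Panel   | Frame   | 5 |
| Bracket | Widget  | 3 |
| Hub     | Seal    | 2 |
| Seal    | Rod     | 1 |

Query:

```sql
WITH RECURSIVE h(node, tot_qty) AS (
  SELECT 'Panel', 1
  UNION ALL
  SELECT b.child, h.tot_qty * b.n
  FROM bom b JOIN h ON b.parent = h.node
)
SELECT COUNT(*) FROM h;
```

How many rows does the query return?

10

Base: (Panel, tot_qty=1).
Iteration 1: components of {Panel} -> Frame = 1*5 = 5, Plate = 1*3 = 3, Shaft = 1*3 = 3.
Iteration 2: components of {Frame,Plate,Shaft} -> Gizmo = 3*4 = 12, Hub = 3*4 = 12.
Iteration 3: components of {Gizmo,Hub} -> Bracket = 12*2 = 24, Seal = 12*2 = 24.
Iteration 4: components of {Bracket,Seal} -> Rod = 24*1 = 24, Widget = 24*3 = 72.
Iteration 5: no further components; recursion stops.
Total rows emitted: 10.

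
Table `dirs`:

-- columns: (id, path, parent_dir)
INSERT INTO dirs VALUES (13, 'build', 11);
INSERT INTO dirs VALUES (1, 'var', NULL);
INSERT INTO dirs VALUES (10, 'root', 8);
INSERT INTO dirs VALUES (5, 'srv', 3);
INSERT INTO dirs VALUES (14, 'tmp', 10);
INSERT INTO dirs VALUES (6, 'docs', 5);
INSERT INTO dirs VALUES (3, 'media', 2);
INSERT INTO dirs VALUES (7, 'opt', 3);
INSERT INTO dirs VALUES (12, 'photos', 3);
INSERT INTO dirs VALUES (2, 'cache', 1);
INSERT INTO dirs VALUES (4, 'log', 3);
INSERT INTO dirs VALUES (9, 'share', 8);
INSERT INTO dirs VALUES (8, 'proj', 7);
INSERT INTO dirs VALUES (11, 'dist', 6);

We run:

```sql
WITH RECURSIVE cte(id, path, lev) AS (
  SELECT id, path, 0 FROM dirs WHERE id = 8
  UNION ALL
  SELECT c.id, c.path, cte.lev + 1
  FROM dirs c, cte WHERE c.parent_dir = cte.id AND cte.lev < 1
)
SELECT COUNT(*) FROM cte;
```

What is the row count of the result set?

3

Base: id=8 (proj) at lev 0.
Iteration 1: rows with parent_dir in {8} -> share (id 9, lev 1), root (id 10, lev 1).
Iteration 2: lev < 1 fails for all current rows; recursion stops.
Total rows emitted: 3.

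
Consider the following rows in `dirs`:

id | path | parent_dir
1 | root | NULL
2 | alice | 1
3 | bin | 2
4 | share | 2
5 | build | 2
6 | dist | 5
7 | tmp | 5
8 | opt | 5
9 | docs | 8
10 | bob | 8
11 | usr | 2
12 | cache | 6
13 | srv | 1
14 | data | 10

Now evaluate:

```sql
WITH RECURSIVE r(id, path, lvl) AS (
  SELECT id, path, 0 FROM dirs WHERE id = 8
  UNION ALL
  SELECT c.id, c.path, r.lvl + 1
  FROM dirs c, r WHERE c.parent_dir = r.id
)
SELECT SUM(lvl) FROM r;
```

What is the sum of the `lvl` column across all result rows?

4

Base: id=8 (opt) at lvl 0.
Iteration 1: rows with parent_dir in {8} -> docs (id 9, lvl 1), bob (id 10, lvl 1).
Iteration 2: rows with parent_dir in {9,10} -> data (id 14, lvl 2).
Iteration 3: no rows with parent_dir in {14}; recursion stops.
SUM(lvl) = 0 + 1 + 1 + 2 = 4.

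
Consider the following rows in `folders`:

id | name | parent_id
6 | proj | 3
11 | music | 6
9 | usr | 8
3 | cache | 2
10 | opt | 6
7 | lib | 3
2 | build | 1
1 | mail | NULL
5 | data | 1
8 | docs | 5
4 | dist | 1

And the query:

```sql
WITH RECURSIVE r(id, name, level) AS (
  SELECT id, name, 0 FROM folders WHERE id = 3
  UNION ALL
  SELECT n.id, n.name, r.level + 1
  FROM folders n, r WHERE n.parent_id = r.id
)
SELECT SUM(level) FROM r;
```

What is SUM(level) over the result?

6

Base: id=3 (cache) at level 0.
Iteration 1: rows with parent_id in {3} -> proj (id 6, level 1), lib (id 7, level 1).
Iteration 2: rows with parent_id in {6,7} -> opt (id 10, level 2), music (id 11, level 2).
Iteration 3: no rows with parent_id in {10,11}; recursion stops.
SUM(level) = 0 + 1 + 1 + 2 + 2 = 6.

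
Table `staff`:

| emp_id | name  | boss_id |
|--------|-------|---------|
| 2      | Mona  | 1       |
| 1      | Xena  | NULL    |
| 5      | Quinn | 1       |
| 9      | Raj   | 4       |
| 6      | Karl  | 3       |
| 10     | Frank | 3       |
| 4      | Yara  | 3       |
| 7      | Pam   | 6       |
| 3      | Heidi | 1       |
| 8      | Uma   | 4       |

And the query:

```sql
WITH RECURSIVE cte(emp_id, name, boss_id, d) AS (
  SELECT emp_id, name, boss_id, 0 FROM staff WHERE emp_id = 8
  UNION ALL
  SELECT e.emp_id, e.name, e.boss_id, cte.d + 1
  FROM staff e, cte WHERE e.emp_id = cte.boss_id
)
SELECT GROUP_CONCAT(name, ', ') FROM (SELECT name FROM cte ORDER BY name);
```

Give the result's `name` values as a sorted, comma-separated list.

Heidi, Uma, Xena, Yara

Base: emp_id=8 (Uma), boss_id=4, d 0.
Iteration 1: join on emp_id=4 -> Yara (id 4, boss_id=3, d 1).
Iteration 2: join on emp_id=3 -> Heidi (id 3, boss_id=1, d 2).
Iteration 3: join on emp_id=1 -> Xena (id 1, boss_id=NULL, d 3).
Iteration 4: boss_id is NULL; no match; recursion stops.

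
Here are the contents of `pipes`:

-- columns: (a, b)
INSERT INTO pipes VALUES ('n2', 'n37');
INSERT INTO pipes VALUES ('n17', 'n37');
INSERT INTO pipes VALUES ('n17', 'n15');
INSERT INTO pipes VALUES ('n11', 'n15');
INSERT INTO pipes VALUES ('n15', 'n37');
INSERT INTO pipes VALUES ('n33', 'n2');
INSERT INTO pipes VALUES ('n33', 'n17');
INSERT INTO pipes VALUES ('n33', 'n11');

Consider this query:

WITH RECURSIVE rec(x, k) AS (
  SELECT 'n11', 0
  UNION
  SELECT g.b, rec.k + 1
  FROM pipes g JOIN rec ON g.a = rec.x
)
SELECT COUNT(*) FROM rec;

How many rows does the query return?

3

Base: (n11, k=0).
Iteration 1: edges from {n11} -> (n15, k=1).
Iteration 2: edges from {n15} -> (n37, k=2).
Iteration 3: no outgoing edges from {n37}; recursion stops.
Total rows emitted: 3.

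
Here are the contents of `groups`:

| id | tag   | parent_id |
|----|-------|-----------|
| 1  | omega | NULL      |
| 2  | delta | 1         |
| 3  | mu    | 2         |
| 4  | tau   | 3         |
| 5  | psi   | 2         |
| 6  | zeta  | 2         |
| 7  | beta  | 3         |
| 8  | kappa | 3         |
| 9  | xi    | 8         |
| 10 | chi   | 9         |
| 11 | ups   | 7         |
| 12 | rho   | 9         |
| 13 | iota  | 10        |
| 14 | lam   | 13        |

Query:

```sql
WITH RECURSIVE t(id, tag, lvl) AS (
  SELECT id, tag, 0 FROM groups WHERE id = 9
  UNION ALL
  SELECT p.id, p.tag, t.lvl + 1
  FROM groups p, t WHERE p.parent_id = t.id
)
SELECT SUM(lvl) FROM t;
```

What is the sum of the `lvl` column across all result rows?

7

Base: id=9 (xi) at lvl 0.
Iteration 1: rows with parent_id in {9} -> chi (id 10, lvl 1), rho (id 12, lvl 1).
Iteration 2: rows with parent_id in {10,12} -> iota (id 13, lvl 2).
Iteration 3: rows with parent_id in {13} -> lam (id 14, lvl 3).
Iteration 4: no rows with parent_id in {14}; recursion stops.
SUM(lvl) = 0 + 1 + 1 + 2 + 3 = 7.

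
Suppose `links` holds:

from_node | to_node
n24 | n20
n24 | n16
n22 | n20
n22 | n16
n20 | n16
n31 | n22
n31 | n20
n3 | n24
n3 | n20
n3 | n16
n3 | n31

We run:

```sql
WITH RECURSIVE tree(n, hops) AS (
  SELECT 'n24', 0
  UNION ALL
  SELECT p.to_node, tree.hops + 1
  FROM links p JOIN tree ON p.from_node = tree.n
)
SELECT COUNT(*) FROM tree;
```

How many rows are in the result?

4

Base: (n24, hops=0).
Iteration 1: edges from {n24} -> (n16, hops=1), (n20, hops=1).
Iteration 2: edges from {n16,n20} -> (n16, hops=2).
Iteration 3: no outgoing edges from {n16}; recursion stops.
Total rows emitted: 4.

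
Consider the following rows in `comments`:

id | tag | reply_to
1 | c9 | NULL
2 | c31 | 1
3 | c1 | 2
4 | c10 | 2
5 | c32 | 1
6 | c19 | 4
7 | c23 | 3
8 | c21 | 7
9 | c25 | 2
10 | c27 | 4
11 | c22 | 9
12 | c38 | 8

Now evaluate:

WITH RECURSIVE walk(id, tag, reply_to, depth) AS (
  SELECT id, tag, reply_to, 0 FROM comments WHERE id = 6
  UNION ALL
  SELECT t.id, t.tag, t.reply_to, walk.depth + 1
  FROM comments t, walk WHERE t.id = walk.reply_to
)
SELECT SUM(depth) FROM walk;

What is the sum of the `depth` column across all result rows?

Base: id=6 (c19), reply_to=4, depth 0.
Iteration 1: join on id=4 -> c10 (id 4, reply_to=2, depth 1).
Iteration 2: join on id=2 -> c31 (id 2, reply_to=1, depth 2).
Iteration 3: join on id=1 -> c9 (id 1, reply_to=NULL, depth 3).
Iteration 4: reply_to is NULL; no match; recursion stops.
SUM(depth) = 0 + 1 + 2 + 3 = 6.

6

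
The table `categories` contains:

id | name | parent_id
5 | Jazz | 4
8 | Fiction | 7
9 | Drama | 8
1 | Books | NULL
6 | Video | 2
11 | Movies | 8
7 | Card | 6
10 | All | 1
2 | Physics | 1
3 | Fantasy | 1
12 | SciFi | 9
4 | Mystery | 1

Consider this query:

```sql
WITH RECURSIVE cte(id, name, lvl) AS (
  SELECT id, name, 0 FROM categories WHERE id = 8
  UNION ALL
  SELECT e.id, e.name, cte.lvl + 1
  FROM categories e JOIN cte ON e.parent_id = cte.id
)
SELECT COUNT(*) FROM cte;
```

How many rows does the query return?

4

Base: id=8 (Fiction) at lvl 0.
Iteration 1: rows with parent_id in {8} -> Drama (id 9, lvl 1), Movies (id 11, lvl 1).
Iteration 2: rows with parent_id in {9,11} -> SciFi (id 12, lvl 2).
Iteration 3: no rows with parent_id in {12}; recursion stops.
Total rows emitted: 4.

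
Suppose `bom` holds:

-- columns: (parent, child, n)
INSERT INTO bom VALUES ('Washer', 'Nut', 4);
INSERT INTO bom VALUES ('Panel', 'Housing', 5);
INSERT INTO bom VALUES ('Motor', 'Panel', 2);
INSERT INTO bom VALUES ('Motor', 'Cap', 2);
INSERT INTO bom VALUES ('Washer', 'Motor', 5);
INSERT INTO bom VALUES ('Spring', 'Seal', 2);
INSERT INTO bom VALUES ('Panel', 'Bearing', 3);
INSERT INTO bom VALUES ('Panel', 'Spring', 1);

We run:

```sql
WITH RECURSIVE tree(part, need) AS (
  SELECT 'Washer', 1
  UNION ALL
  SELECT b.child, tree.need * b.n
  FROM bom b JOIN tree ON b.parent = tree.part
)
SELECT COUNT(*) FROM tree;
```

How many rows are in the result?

Base: (Washer, need=1).
Iteration 1: components of {Washer} -> Motor = 1*5 = 5, Nut = 1*4 = 4.
Iteration 2: components of {Motor,Nut} -> Cap = 5*2 = 10, Panel = 5*2 = 10.
Iteration 3: components of {Cap,Panel} -> Bearing = 10*3 = 30, Housing = 10*5 = 50, Spring = 10*1 = 10.
Iteration 4: components of {Bearing,Housing,Spring} -> Seal = 10*2 = 20.
Iteration 5: no further components; recursion stops.
Total rows emitted: 9.

9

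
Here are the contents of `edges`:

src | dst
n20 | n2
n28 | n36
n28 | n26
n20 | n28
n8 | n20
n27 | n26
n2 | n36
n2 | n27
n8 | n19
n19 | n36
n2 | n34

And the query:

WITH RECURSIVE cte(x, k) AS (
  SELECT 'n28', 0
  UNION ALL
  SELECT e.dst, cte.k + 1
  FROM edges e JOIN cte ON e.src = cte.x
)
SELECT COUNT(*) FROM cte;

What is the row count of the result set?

Base: (n28, k=0).
Iteration 1: edges from {n28} -> (n26, k=1), (n36, k=1).
Iteration 2: no outgoing edges from {n26,n36}; recursion stops.
Total rows emitted: 3.

3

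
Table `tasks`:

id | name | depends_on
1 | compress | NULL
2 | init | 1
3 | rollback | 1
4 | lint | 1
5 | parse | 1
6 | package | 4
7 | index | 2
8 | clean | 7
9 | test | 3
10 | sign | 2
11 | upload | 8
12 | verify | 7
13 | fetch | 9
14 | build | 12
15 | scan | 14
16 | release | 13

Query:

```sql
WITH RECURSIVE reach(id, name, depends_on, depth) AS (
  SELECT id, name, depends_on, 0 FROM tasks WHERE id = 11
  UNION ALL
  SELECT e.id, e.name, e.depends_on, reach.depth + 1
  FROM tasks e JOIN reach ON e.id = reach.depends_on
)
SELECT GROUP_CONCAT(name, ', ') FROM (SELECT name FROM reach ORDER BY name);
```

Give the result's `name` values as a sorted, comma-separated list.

clean, compress, index, init, upload

Base: id=11 (upload), depends_on=8, depth 0.
Iteration 1: join on id=8 -> clean (id 8, depends_on=7, depth 1).
Iteration 2: join on id=7 -> index (id 7, depends_on=2, depth 2).
Iteration 3: join on id=2 -> init (id 2, depends_on=1, depth 3).
Iteration 4: join on id=1 -> compress (id 1, depends_on=NULL, depth 4).
Iteration 5: depends_on is NULL; no match; recursion stops.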